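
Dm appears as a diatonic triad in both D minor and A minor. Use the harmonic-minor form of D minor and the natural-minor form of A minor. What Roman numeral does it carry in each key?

i in D minor; iv in A minor

The scale of D minor (harmonic minor) is D E F G A B♭ C♯; D is degree 1, and the triad built there (D-F-A) is minor, so it is i.
The scale of A minor (natural minor) is A B C D E F G; D is degree 4, and the triad built there (D-F-A) is minor, so it is iv.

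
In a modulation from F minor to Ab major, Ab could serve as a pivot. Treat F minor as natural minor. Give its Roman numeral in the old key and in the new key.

III in F minor; I in Ab major

The scale of F minor (natural minor) is F G Ab Bb C Db Eb; Ab is degree 3, and the triad built there (Ab-C-Eb) is major, so it is III.
The scale of Ab major is Ab Bb C Db Eb F G; Ab is degree 1, and the triad built there (Ab-C-Eb) is major, so it is I.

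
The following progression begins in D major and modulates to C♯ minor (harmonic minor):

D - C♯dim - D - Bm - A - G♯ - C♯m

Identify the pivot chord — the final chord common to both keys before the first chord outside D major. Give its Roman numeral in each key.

A — V in D major, VI in C♯ minor

Chords diatonic to D major: D, Em, F♯m, G, A, Bm, C♯dim.
Reading the progression, the first chord not in that set is G♯, so the modulation leaves D major there.
The chord immediately before G♯ is A, which is diatonic to both keys: V in D major and VI in C♯ minor.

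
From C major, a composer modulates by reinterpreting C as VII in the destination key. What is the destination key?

The numeral VII denotes a major triad on scale degree 7. With C on degree 7, the tonic of the new key is D.
Degree 7 carries a major triad in natural-minor keys, so the destination is D minor.
Check: the diatonic triads of D minor (natural minor) are Dm (i), Edim (ii°), F (III), Gm (iv), Am (v), Bb (VI), C (VII) — C is indeed VII.

D minor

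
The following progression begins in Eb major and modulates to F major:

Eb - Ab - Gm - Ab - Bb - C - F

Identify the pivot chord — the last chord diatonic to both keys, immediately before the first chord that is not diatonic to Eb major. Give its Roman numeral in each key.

Bb — V in Eb major, IV in F major

Chords diatonic to Eb major: Eb, Fm, Gm, Ab, Bb, Cm, Ddim.
Reading the progression, the first chord not in that set is C, so the modulation leaves Eb major there.
The chord immediately before C is Bb, which is diatonic to both keys: V in Eb major and IV in F major.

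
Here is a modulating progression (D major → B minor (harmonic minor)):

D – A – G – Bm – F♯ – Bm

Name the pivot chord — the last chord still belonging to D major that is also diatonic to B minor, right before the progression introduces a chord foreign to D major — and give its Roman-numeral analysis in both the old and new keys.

Chords diatonic to D major: D, Em, F♯m, G, A, Bm, C♯dim.
Reading the progression, the first chord not in that set is F♯, so the modulation leaves D major there.
The chord immediately before F♯ is Bm, which is diatonic to both keys: vi in D major and i in B minor.

Bm — vi in D major, i in B minor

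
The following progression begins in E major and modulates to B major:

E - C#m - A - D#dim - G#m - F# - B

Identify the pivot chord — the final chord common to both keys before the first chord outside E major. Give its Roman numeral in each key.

Chords diatonic to E major: E, F#m, G#m, A, B, C#m, D#dim.
Reading the progression, the first chord not in that set is F#, so the modulation leaves E major there.
The chord immediately before F# is G#m, which is diatonic to both keys: iii in E major and vi in B major.

G#m — iii in E major, vi in B major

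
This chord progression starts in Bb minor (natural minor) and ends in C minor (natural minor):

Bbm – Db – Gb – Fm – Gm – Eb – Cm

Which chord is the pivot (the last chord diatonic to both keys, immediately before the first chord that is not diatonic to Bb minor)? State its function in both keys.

Chords diatonic to Bb minor: Bbm, Cdim, Db, Ebm, Fm, Gb, Ab.
Reading the progression, the first chord not in that set is Gm, so the modulation leaves Bb minor there.
The chord immediately before Gm is Fm, which is diatonic to both keys: v in Bb minor and iv in C minor.

Fm — v in Bb minor, iv in C minor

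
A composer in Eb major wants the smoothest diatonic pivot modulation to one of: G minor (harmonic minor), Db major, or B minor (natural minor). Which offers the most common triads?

Triads of Eb major: Eb (I), Fm (ii), Gm (iii), Ab (IV), Bb (V), Cm (vi), Ddim (vii°).
G minor (harmonic minor) shares 3: Eb, Gm, Cm.
Db major shares 2: Fm, Ab.
B minor (natural minor) shares 0: none.
The most common triads (3) are shared with G minor.

G minor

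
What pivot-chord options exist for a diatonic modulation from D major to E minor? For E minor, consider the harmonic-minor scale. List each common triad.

Triads in D major: D (I), Em (ii), F#m (iii), G (IV), A (V), Bm (vi), C#dim (vii°).
Triads in E minor (harmonic minor): Em (i), F#dim (ii°), Gaug (III+), Am (iv), B (V), C (VI), D#dim (vii°).
Shared triads with their functions: Em (ii in D major, i in E minor).

Em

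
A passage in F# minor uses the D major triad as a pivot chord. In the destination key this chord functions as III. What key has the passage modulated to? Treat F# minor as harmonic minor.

The numeral III denotes a major triad on scale degree 3. With D on degree 3, the tonic of the new key is B.
Degree 3 carries a major triad in natural-minor keys, so the destination is B minor.
Check: the diatonic triads of B minor (natural minor) are Bm (i), C#dim (ii°), D (III), Em (iv), F#m (v), G (VI), A (VII) — D major is indeed III.

B minor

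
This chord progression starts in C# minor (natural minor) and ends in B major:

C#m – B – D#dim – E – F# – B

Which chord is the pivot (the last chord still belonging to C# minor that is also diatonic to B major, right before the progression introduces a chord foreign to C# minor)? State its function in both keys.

E — III in C# minor, IV in B major

Chords diatonic to C# minor: C#m, D#dim, E, F#m, G#m, A, B.
Reading the progression, the first chord not in that set is F#, so the modulation leaves C# minor there.
The chord immediately before F# is E, which is diatonic to both keys: III in C# minor and IV in B major.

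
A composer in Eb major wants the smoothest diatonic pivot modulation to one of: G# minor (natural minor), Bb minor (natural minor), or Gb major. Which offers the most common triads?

Triads of Eb major: Eb (I), Fm (ii), Gm (iii), Ab (IV), Bb (V), Cm (vi), Ddim (vii°).
G# minor (natural minor) shares 0: none.
Bb minor (natural minor) shares 2: Fm, Ab.
Gb major shares 0: none.
The most common triads (2) are shared with Bb minor.

Bb minor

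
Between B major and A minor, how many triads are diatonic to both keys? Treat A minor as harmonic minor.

Diatonic triads of B major: B major (I), C# minor (ii), D# minor (iii), E major (IV), F# major (V), G# minor (vi), A# diminished (vii°).
Diatonic triads of A minor (harmonic minor): A minor (i), B diminished (ii°), C augmented (III+), D minor (iv), E major (V), F major (VI), G# diminished (vii°).
Matching root and quality in both lists: E major.
That gives 1 common triad.

1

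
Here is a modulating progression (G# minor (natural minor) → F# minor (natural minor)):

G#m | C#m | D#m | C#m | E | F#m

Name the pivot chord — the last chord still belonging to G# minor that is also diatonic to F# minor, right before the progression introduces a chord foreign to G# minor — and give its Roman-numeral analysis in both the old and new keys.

Chords diatonic to G# minor: G#m, A#dim, B, C#m, D#m, E, F#.
Reading the progression, the first chord not in that set is F#m, so the modulation leaves G# minor there.
The chord immediately before F#m is E, which is diatonic to both keys: VI in G# minor and VII in F# minor.

E — VI in G# minor, VII in F# minor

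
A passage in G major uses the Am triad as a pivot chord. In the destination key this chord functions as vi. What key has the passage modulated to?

The numeral vi denotes a minor triad on scale degree 6. With A on degree 6, the tonic of the new key is C.
Degree 6 carries a minor triad in major keys, so the destination is C major.
Check: the diatonic triads of C major are C (I), Dm (ii), Em (iii), F (IV), G (V), Am (vi), Bdim (vii°) — Am is indeed vi.

C major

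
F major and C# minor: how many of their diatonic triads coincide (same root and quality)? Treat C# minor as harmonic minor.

Diatonic triads of F major: F major (I), G minor (ii), A minor (iii), Bb major (IV), C major (V), D minor (vi), E diminished (vii°).
Diatonic triads of C# minor (harmonic minor): C# minor (i), D# diminished (ii°), E augmented (III+), F# minor (iv), G# major (V), A major (VI), B# diminished (vii°).
No triad has the same root and quality in both keys.

0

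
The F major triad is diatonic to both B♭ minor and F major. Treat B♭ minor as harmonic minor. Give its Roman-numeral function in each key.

The scale of B♭ minor (harmonic minor) is B♭ C D♭ E♭ F G♭ A; F is degree 5, and the triad built there (F-A-C) is major, so it is V.
The scale of F major is F G A B♭ C D E; F is degree 1, and the triad built there (F-A-C) is major, so it is I.

V in B♭ minor; I in F major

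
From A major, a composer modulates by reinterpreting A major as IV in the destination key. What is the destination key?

The numeral IV denotes a major triad on scale degree 4. With A on degree 4, the tonic of the new key is E.
Degree 4 carries a major triad in major keys, so the destination is E major.
Check: the diatonic triads of E major are E (I), F#m (ii), G#m (iii), A (IV), B (V), C#m (vi), D#dim (vii°) — A major is indeed IV.

E major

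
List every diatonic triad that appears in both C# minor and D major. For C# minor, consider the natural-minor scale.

F#m, A

Triads in C# minor (natural minor): C# minor (i), D# diminished (ii°), E major (III), F# minor (iv), G# minor (v), A major (VI), B major (VII).
Triads in D major: D major (I), E minor (ii), F# minor (iii), G major (IV), A major (V), B minor (vi), C# diminished (vii°).
Shared triads with their functions: F# minor (iv in C# minor, iii in D major); A major (VI in C# minor, V in D major).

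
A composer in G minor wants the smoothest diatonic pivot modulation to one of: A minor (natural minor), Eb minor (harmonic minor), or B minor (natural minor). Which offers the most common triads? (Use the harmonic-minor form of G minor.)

B minor

Triads of G minor (harmonic minor): Gm (i), Adim (ii°), Bbaug (III+), Cm (iv), D (V), Eb (VI), F#dim (vii°).
A minor (natural minor) shares 0: none.
Eb minor (harmonic minor) shares 0: none.
B minor (natural minor) shares 1: D.
The most common triads (1) are shared with B minor.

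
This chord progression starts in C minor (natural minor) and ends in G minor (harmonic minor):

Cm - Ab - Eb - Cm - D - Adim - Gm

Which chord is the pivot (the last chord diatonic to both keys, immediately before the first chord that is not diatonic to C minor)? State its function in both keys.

Cm — i in C minor, iv in G minor

Chords diatonic to C minor: Cm, Ddim, Eb, Fm, Gm, Ab, Bb.
Reading the progression, the first chord not in that set is D, so the modulation leaves C minor there.
The chord immediately before D is Cm, which is diatonic to both keys: i in C minor and iv in G minor.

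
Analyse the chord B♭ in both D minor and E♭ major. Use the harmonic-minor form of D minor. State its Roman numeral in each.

The scale of D minor (harmonic minor) is D E F G A B♭ C♯; B♭ is degree 6, and the triad built there (B♭-D-F) is major, so it is VI.
The scale of E♭ major is E♭ F G A♭ B♭ C D; B♭ is degree 5, and the triad built there (B♭-D-F) is major, so it is V.

VI in D minor; V in E♭ major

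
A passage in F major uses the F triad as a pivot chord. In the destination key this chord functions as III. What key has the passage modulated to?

The numeral III denotes a major triad on scale degree 3. With F on degree 3, the tonic of the new key is D.
Degree 3 carries a major triad in natural-minor keys, so the destination is D minor.
Check: the diatonic triads of D minor (natural minor) are Dm (i), Edim (ii°), F (III), Gm (iv), Am (v), Bb (VI), C (VII) — F is indeed III.

D minor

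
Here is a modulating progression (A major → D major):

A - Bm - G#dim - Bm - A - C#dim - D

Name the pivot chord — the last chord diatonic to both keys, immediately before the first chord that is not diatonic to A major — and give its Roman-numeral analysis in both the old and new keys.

A — I in A major, V in D major

Chords diatonic to A major: A, Bm, C#m, D, E, F#m, G#dim.
Reading the progression, the first chord not in that set is C#dim, so the modulation leaves A major there.
The chord immediately before C#dim is A, which is diatonic to both keys: I in A major and V in D major.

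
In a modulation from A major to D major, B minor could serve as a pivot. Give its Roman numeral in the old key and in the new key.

The scale of A major is A B C♯ D E F♯ G♯; B is degree 2, and the triad built there (B-D-F♯) is minor, so it is ii.
The scale of D major is D E F♯ G A B C♯; B is degree 6, and the triad built there (B-D-F♯) is minor, so it is vi.

ii in A major; vi in D major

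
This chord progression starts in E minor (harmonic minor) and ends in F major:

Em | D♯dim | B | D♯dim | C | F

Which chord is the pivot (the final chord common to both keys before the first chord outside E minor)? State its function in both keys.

Chords diatonic to E minor: Em, F♯dim, Gaug, Am, B, C, D♯dim.
Reading the progression, the first chord not in that set is F, so the modulation leaves E minor there.
The chord immediately before F is C, which is diatonic to both keys: VI in E minor and V in F major.

C — VI in E minor, V in F major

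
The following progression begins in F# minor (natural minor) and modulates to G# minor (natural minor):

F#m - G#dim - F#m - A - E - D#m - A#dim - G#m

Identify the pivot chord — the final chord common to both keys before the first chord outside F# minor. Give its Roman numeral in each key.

E — VII in F# minor, VI in G# minor

Chords diatonic to F# minor: F#m, G#dim, A, Bm, C#m, D, E.
Reading the progression, the first chord not in that set is D#m, so the modulation leaves F# minor there.
The chord immediately before D#m is E, which is diatonic to both keys: VII in F# minor and VI in G# minor.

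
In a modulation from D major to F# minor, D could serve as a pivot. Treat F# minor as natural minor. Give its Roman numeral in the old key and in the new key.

The scale of D major is D E F# G A B C#; D is degree 1, and the triad built there (D-F#-A) is major, so it is I.
The scale of F# minor (natural minor) is F# G# A B C# D E; D is degree 6, and the triad built there (D-F#-A) is major, so it is VI.

I in D major; VI in F# minor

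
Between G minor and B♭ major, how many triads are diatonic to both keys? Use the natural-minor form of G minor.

Diatonic triads of G minor (natural minor): G minor (i), A diminished (ii°), B♭ major (III), C minor (iv), D minor (v), E♭ major (VI), F major (VII).
Diatonic triads of B♭ major: B♭ major (I), C minor (ii), D minor (iii), E♭ major (IV), F major (V), G minor (vi), A diminished (vii°).
Matching root and quality in both lists: G minor, A diminished, B♭ major, C minor, D minor, E♭ major, F major.
That gives 7 common triads.

7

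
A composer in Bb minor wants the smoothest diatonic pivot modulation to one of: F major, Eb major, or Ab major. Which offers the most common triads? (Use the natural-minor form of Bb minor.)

Triads of Bb minor (natural minor): Bbm (i), Cdim (ii°), Db (III), Ebm (iv), Fm (v), Gb (VI), Ab (VII).
F major shares 0: none.
Eb major shares 2: Fm, Ab.
Ab major shares 4: Bbm, Db, Fm, Ab.
The most common triads (4) are shared with Ab major.

Ab major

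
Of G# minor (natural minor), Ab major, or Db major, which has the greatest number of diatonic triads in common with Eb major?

Triads of Eb major: Eb major (I), F minor (ii), G minor (iii), Ab major (IV), Bb major (V), C minor (vi), D diminished (vii°).
G# minor (natural minor) shares 0: none.
Ab major shares 4: Eb, Fm, Ab, Cm.
Db major shares 2: Fm, Ab.
The most common triads (4) are shared with Ab major.

Ab major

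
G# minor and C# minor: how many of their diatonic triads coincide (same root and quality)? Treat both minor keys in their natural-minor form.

4

Diatonic triads of G# minor (natural minor): G#m (i), A#dim (ii°), B (III), C#m (iv), D#m (v), E (VI), F# (VII).
Diatonic triads of C# minor (natural minor): C#m (i), D#dim (ii°), E (III), F#m (iv), G#m (v), A (VI), B (VII).
Matching root and quality in both lists: G#m, B, C#m, E.
That gives 4 common triads.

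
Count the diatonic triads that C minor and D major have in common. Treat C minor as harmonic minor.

Diatonic triads of C minor (harmonic minor): Cm (i), Ddim (ii°), Ebaug (III+), Fm (iv), G (V), Ab (VI), Bdim (vii°).
Diatonic triads of D major: D (I), Em (ii), F#m (iii), G (IV), A (V), Bm (vi), C#dim (vii°).
Matching root and quality in both lists: G.
That gives 1 common triad.

1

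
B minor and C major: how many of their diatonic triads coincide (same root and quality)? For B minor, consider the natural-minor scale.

2

Diatonic triads of B minor (natural minor): B minor (i), C# diminished (ii°), D major (III), E minor (iv), F# minor (v), G major (VI), A major (VII).
Diatonic triads of C major: C major (I), D minor (ii), E minor (iii), F major (IV), G major (V), A minor (vi), B diminished (vii°).
Matching root and quality in both lists: E minor, G major.
That gives 2 common triads.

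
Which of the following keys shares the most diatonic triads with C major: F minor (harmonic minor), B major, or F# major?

F minor

Triads of C major: C (I), Dm (ii), Em (iii), F (IV), G (V), Am (vi), Bdim (vii°).
F minor (harmonic minor) shares 1: C.
B major shares 0: none.
F# major shares 0: none.
The most common triads (1) are shared with F minor.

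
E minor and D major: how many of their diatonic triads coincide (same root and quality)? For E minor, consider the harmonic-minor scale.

Diatonic triads of E minor (harmonic minor): Em (i), F♯dim (ii°), Gaug (III+), Am (iv), B (V), C (VI), D♯dim (vii°).
Diatonic triads of D major: D (I), Em (ii), F♯m (iii), G (IV), A (V), Bm (vi), C♯dim (vii°).
Matching root and quality in both lists: Em.
That gives 1 common triad.

1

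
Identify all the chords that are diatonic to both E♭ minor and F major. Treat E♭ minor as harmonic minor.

Triads in E♭ minor (harmonic minor): E♭m (i), Fdim (ii°), G♭aug (III+), A♭m (iv), B♭ (V), C♭ (VI), Ddim (vii°).
Triads in F major: F (I), Gm (ii), Am (iii), B♭ (IV), C (V), Dm (vi), Edim (vii°).
Shared triads with their functions: B♭ (V in E♭ minor, IV in F major).

B♭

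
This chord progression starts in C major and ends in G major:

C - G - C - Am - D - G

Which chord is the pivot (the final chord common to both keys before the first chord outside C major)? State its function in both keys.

Am — vi in C major, ii in G major

Chords diatonic to C major: C, Dm, Em, F, G, Am, Bdim.
Reading the progression, the first chord not in that set is D, so the modulation leaves C major there.
The chord immediately before D is Am, which is diatonic to both keys: vi in C major and ii in G major.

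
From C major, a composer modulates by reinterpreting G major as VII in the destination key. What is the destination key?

A minor

The numeral VII denotes a major triad on scale degree 7. With G on degree 7, the tonic of the new key is A.
Degree 7 carries a major triad in natural-minor keys, so the destination is A minor.
Check: the diatonic triads of A minor (natural minor) are Am (i), Bdim (ii°), C (III), Dm (iv), Em (v), F (VI), G (VII) — G major is indeed VII.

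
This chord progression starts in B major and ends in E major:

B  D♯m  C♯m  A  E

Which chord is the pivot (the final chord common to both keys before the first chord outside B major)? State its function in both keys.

C♯m — ii in B major, vi in E major

Chords diatonic to B major: B, C♯m, D♯m, E, F♯, G♯m, A♯dim.
Reading the progression, the first chord not in that set is A, so the modulation leaves B major there.
The chord immediately before A is C♯m, which is diatonic to both keys: ii in B major and vi in E major.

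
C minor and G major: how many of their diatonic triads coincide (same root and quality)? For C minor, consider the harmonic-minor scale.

Diatonic triads of C minor (harmonic minor): Cm (i), Ddim (ii°), Ebaug (III+), Fm (iv), G (V), Ab (VI), Bdim (vii°).
Diatonic triads of G major: G (I), Am (ii), Bm (iii), C (IV), D (V), Em (vi), F#dim (vii°).
Matching root and quality in both lists: G.
That gives 1 common triad.

1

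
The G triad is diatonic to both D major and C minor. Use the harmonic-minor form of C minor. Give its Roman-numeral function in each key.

IV in D major; V in C minor

The scale of D major is D E F# G A B C#; G is degree 4, and the triad built there (G-B-D) is major, so it is IV.
The scale of C minor (harmonic minor) is C D Eb F G Ab B; G is degree 5, and the triad built there (G-B-D) is major, so it is V.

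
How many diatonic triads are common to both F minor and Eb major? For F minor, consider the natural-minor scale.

Diatonic triads of F minor (natural minor): Fm (i), Gdim (ii°), Ab (III), Bbm (iv), Cm (v), Db (VI), Eb (VII).
Diatonic triads of Eb major: Eb (I), Fm (ii), Gm (iii), Ab (IV), Bb (V), Cm (vi), Ddim (vii°).
Matching root and quality in both lists: Fm, Ab, Cm, Eb.
That gives 4 common triads.

4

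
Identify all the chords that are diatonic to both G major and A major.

Bm, D

Triads in G major: G (I), Am (ii), Bm (iii), C (IV), D (V), Em (vi), F#dim (vii°).
Triads in A major: A (I), Bm (ii), C#m (iii), D (IV), E (V), F#m (vi), G#dim (vii°).
Shared triads with their functions: Bm (iii in G major, ii in A major); D (V in G major, IV in A major).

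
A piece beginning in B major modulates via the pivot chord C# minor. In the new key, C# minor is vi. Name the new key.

The numeral vi denotes a minor triad on scale degree 6. With C# on degree 6, the tonic of the new key is E.
Degree 6 carries a minor triad in major keys, so the destination is E major.
Check: the diatonic triads of E major are E (I), F#m (ii), G#m (iii), A (IV), B (V), C#m (vi), D#dim (vii°) — C# minor is indeed vi.

E major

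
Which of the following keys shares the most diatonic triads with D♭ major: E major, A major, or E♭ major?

E♭ major

Triads of D♭ major: D♭ (I), E♭m (ii), Fm (iii), G♭ (IV), A♭ (V), B♭m (vi), Cdim (vii°).
E major shares 0: none.
A major shares 0: none.
E♭ major shares 2: Fm, A♭.
The most common triads (2) are shared with E♭ major.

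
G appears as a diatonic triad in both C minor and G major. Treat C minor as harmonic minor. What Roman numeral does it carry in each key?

The scale of C minor (harmonic minor) is C D E♭ F G A♭ B; G is degree 5, and the triad built there (G-B-D) is major, so it is V.
The scale of G major is G A B C D E F♯; G is degree 1, and the triad built there (G-B-D) is major, so it is I.

V in C minor; I in G major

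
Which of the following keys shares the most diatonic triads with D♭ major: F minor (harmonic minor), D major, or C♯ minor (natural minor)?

Triads of D♭ major: D♭ (I), E♭m (ii), Fm (iii), G♭ (IV), A♭ (V), B♭m (vi), Cdim (vii°).
F minor (harmonic minor) shares 3: D♭, Fm, B♭m.
D major shares 0: none.
C♯ minor (natural minor) shares 0: none.
The most common triads (3) are shared with F minor.

F minor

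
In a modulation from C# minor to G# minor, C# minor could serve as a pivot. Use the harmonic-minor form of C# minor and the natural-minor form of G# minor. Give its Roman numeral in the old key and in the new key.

The scale of C# minor (harmonic minor) is C# D# E F# G# A B#; C# is degree 1, and the triad built there (C#-E-G#) is minor, so it is i.
The scale of G# minor (natural minor) is G# A# B C# D# E F#; C# is degree 4, and the triad built there (C#-E-G#) is minor, so it is iv.

i in C# minor; iv in G# minor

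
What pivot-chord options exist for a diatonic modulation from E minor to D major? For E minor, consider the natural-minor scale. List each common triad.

Em, G, Bm, D

Triads in E minor (natural minor): Em (i), F#dim (ii°), G (III), Am (iv), Bm (v), C (VI), D (VII).
Triads in D major: D (I), Em (ii), F#m (iii), G (IV), A (V), Bm (vi), C#dim (vii°).
Shared triads with their functions: Em (i in E minor, ii in D major); G (III in E minor, IV in D major); Bm (v in E minor, vi in D major); D (VII in E minor, I in D major).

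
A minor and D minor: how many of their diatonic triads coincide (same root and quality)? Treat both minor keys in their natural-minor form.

4

Diatonic triads of A minor (natural minor): A minor (i), B diminished (ii°), C major (III), D minor (iv), E minor (v), F major (VI), G major (VII).
Diatonic triads of D minor (natural minor): D minor (i), E diminished (ii°), F major (III), G minor (iv), A minor (v), B♭ major (VI), C major (VII).
Matching root and quality in both lists: A minor, C major, D minor, F major.
That gives 4 common triads.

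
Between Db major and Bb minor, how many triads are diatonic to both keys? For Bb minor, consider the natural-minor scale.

Diatonic triads of Db major: Db major (I), Eb minor (ii), F minor (iii), Gb major (IV), Ab major (V), Bb minor (vi), C diminished (vii°).
Diatonic triads of Bb minor (natural minor): Bb minor (i), C diminished (ii°), Db major (III), Eb minor (iv), F minor (v), Gb major (VI), Ab major (VII).
Matching root and quality in both lists: Db major, Eb minor, F minor, Gb major, Ab major, Bb minor, C diminished.
That gives 7 common triads.

7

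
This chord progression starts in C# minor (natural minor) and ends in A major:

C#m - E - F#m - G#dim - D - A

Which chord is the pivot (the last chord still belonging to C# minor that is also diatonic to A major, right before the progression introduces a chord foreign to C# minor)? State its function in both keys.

Chords diatonic to C# minor: C#m, D#dim, E, F#m, G#m, A, B.
Reading the progression, the first chord not in that set is G#dim, so the modulation leaves C# minor there.
The chord immediately before G#dim is F#m, which is diatonic to both keys: iv in C# minor and vi in A major.

F#m — iv in C# minor, vi in A major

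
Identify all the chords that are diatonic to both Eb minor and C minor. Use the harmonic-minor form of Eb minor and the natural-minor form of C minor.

Bb, Ddim

Triads in Eb minor (harmonic minor): Ebm (i), Fdim (ii°), Gbaug (III+), Abm (iv), Bb (V), Cb (VI), Ddim (vii°).
Triads in C minor (natural minor): Cm (i), Ddim (ii°), Eb (III), Fm (iv), Gm (v), Ab (VI), Bb (VII).
Shared triads with their functions: Bb (V in Eb minor, VII in C minor); Ddim (vii° in Eb minor, ii° in C minor).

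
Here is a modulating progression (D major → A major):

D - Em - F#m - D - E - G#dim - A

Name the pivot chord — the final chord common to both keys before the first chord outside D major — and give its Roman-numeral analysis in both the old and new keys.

Chords diatonic to D major: D, Em, F#m, G, A, Bm, C#dim.
Reading the progression, the first chord not in that set is E, so the modulation leaves D major there.
The chord immediately before E is D, which is diatonic to both keys: I in D major and IV in A major.

D — I in D major, IV in A major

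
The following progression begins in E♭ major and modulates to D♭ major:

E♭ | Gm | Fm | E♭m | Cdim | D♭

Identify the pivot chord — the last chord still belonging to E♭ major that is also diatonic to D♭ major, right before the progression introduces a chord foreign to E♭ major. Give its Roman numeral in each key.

Chords diatonic to E♭ major: E♭, Fm, Gm, A♭, B♭, Cm, Ddim.
Reading the progression, the first chord not in that set is E♭m, so the modulation leaves E♭ major there.
The chord immediately before E♭m is Fm, which is diatonic to both keys: ii in E♭ major and iii in D♭ major.

Fm — ii in E♭ major, iii in D♭ major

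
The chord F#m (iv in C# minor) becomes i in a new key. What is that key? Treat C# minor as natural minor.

The numeral i denotes a minor triad on scale degree 1. With F# on degree 1, the tonic of the new key is F#.
Degree 1 carries a minor triad in minor keys, so the destination is F# minor.
Check: the diatonic triads of F# minor (natural minor) are F#m (i), G#dim (ii°), A (III), Bm (iv), C#m (v), D (VI), E (VII) — F#m is indeed i.

F# minor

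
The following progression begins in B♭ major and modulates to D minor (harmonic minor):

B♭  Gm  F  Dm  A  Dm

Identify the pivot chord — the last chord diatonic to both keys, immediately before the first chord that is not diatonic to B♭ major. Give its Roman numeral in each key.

Chords diatonic to B♭ major: B♭, Cm, Dm, E♭, F, Gm, Adim.
Reading the progression, the first chord not in that set is A, so the modulation leaves B♭ major there.
The chord immediately before A is Dm, which is diatonic to both keys: iii in B♭ major and i in D minor.

Dm — iii in B♭ major, i in D minor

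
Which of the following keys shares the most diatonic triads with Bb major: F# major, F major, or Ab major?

F major

Triads of Bb major: Bb major (I), C minor (ii), D minor (iii), Eb major (IV), F major (V), G minor (vi), A diminished (vii°).
F# major shares 0: none.
F major shares 4: Bb, Dm, F, Gm.
Ab major shares 2: Cm, Eb.
The most common triads (4) are shared with F major.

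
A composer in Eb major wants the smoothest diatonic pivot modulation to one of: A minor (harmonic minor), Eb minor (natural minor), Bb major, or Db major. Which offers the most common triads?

Triads of Eb major: Eb (I), Fm (ii), Gm (iii), Ab (IV), Bb (V), Cm (vi), Ddim (vii°).
A minor (harmonic minor) shares 0: none.
Eb minor (natural minor) shares 0: none.
Bb major shares 4: Eb, Gm, Bb, Cm.
Db major shares 2: Fm, Ab.
The most common triads (4) are shared with Bb major.

Bb major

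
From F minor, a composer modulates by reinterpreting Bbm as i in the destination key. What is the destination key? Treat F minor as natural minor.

The numeral i denotes a minor triad on scale degree 1. With Bb on degree 1, the tonic of the new key is Bb.
Degree 1 carries a minor triad in minor keys, so the destination is Bb minor.
Check: the diatonic triads of Bb minor (natural minor) are Bbm (i), Cdim (ii°), Db (III), Ebm (iv), Fm (v), Gb (VI), Ab (VII) — Bbm is indeed i.

Bb minor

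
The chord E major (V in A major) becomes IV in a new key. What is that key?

The numeral IV denotes a major triad on scale degree 4. With E on degree 4, the tonic of the new key is B.
Degree 4 carries a major triad in major keys, so the destination is B major.
Check: the diatonic triads of B major are B (I), C♯m (ii), D♯m (iii), E (IV), F♯ (V), G♯m (vi), A♯dim (vii°) — E major is indeed IV.

B major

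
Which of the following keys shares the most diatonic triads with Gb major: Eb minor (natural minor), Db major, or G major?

Triads of Gb major: Gb (I), Abm (ii), Bbm (iii), Cb (IV), Db (V), Ebm (vi), Fdim (vii°).
Eb minor (natural minor) shares 7: Gb, Abm, Bbm, Cb, Db, Ebm, Fdim.
Db major shares 4: Gb, Bbm, Db, Ebm.
G major shares 0: none.
The most common triads (7) are shared with Eb minor.

Eb minor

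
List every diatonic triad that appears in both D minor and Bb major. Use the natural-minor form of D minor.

Dm, F, Gm, Bb

Triads in D minor (natural minor): Dm (i), Edim (ii°), F (III), Gm (iv), Am (v), Bb (VI), C (VII).
Triads in Bb major: Bb (I), Cm (ii), Dm (iii), Eb (IV), F (V), Gm (vi), Adim (vii°).
Shared triads with their functions: Dm (i in D minor, iii in Bb major); F (III in D minor, V in Bb major); Gm (iv in D minor, vi in Bb major); Bb (VI in D minor, I in Bb major).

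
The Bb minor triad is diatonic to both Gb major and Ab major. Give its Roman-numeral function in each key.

The scale of Gb major is Gb Ab Bb Cb Db Eb F; Bb is degree 3, and the triad built there (Bb-Db-F) is minor, so it is iii.
The scale of Ab major is Ab Bb C Db Eb F G; Bb is degree 2, and the triad built there (Bb-Db-F) is minor, so it is ii.

iii in Gb major; ii in Ab major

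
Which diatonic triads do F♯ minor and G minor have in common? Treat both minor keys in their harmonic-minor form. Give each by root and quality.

D

Triads in F♯ minor (harmonic minor): F♯m (i), G♯dim (ii°), Aaug (III+), Bm (iv), C♯ (V), D (VI), E♯dim (vii°).
Triads in G minor (harmonic minor): Gm (i), Adim (ii°), B♭aug (III+), Cm (iv), D (V), E♭ (VI), F♯dim (vii°).
Shared triads with their functions: D (VI in F♯ minor, V in G minor).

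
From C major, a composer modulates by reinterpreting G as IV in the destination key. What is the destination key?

D major

The numeral IV denotes a major triad on scale degree 4. With G on degree 4, the tonic of the new key is D.
Degree 4 carries a major triad in major keys, so the destination is D major.
Check: the diatonic triads of D major are D (I), Em (ii), F#m (iii), G (IV), A (V), Bm (vi), C#dim (vii°) — G is indeed IV.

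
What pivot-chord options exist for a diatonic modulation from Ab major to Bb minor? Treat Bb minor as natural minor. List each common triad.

Triads in Ab major: Ab major (I), Bb minor (ii), C minor (iii), Db major (IV), Eb major (V), F minor (vi), G diminished (vii°).
Triads in Bb minor (natural minor): Bb minor (i), C diminished (ii°), Db major (III), Eb minor (iv), F minor (v), Gb major (VI), Ab major (VII).
Shared triads with their functions: Ab major (I in Ab major, VII in Bb minor); Bb minor (ii in Ab major, i in Bb minor); Db major (IV in Ab major, III in Bb minor); F minor (vi in Ab major, v in Bb minor).

Ab, Bbm, Db, Fm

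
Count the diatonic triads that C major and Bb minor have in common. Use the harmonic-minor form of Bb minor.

1

Diatonic triads of C major: C (I), Dm (ii), Em (iii), F (IV), G (V), Am (vi), Bdim (vii°).
Diatonic triads of Bb minor (harmonic minor): Bbm (i), Cdim (ii°), Dbaug (III+), Ebm (iv), F (V), Gb (VI), Adim (vii°).
Matching root and quality in both lists: F.
That gives 1 common triad.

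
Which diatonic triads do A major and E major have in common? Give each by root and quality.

Triads in A major: A (I), Bm (ii), C#m (iii), D (IV), E (V), F#m (vi), G#dim (vii°).
Triads in E major: E (I), F#m (ii), G#m (iii), A (IV), B (V), C#m (vi), D#dim (vii°).
Shared triads with their functions: A (I in A major, IV in E major); C#m (iii in A major, vi in E major); E (V in A major, I in E major); F#m (vi in A major, ii in E major).

A, C#m, E, F#m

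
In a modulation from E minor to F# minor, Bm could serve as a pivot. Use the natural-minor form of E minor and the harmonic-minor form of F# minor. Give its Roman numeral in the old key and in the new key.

v in E minor; iv in F# minor

The scale of E minor (natural minor) is E F# G A B C D; B is degree 5, and the triad built there (B-D-F#) is minor, so it is v.
The scale of F# minor (harmonic minor) is F# G# A B C# D E#; B is degree 4, and the triad built there (B-D-F#) is minor, so it is iv.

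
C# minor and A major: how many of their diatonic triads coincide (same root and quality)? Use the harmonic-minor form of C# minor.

3

Diatonic triads of C# minor (harmonic minor): C#m (i), D#dim (ii°), Eaug (III+), F#m (iv), G# (V), A (VI), B#dim (vii°).
Diatonic triads of A major: A (I), Bm (ii), C#m (iii), D (IV), E (V), F#m (vi), G#dim (vii°).
Matching root and quality in both lists: C#m, F#m, A.
That gives 3 common triads.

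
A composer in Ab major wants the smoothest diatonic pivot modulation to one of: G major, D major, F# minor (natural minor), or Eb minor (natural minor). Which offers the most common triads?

Eb minor

Triads of Ab major: Ab (I), Bbm (ii), Cm (iii), Db (IV), Eb (V), Fm (vi), Gdim (vii°).
G major shares 0: none.
D major shares 0: none.
F# minor (natural minor) shares 0: none.
Eb minor (natural minor) shares 2: Bbm, Db.
The most common triads (2) are shared with Eb minor.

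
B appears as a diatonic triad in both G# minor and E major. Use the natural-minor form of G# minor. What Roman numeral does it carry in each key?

III in G# minor; V in E major

The scale of G# minor (natural minor) is G# A# B C# D# E F#; B is degree 3, and the triad built there (B-D#-F#) is major, so it is III.
The scale of E major is E F# G# A B C# D#; B is degree 5, and the triad built there (B-D#-F#) is major, so it is V.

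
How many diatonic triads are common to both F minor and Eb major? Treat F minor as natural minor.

4

Diatonic triads of F minor (natural minor): Fm (i), Gdim (ii°), Ab (III), Bbm (iv), Cm (v), Db (VI), Eb (VII).
Diatonic triads of Eb major: Eb (I), Fm (ii), Gm (iii), Ab (IV), Bb (V), Cm (vi), Ddim (vii°).
Matching root and quality in both lists: Fm, Ab, Cm, Eb.
That gives 4 common triads.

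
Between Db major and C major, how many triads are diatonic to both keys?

Diatonic triads of Db major: Db (I), Ebm (ii), Fm (iii), Gb (IV), Ab (V), Bbm (vi), Cdim (vii°).
Diatonic triads of C major: C (I), Dm (ii), Em (iii), F (IV), G (V), Am (vi), Bdim (vii°).
No triad has the same root and quality in both keys.

0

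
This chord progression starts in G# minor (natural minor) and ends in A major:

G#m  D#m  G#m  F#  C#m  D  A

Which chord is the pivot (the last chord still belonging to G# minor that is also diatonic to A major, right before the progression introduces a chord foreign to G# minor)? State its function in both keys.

Chords diatonic to G# minor: G#m, A#dim, B, C#m, D#m, E, F#.
Reading the progression, the first chord not in that set is D, so the modulation leaves G# minor there.
The chord immediately before D is C#m, which is diatonic to both keys: iv in G# minor and iii in A major.

C#m — iv in G# minor, iii in A major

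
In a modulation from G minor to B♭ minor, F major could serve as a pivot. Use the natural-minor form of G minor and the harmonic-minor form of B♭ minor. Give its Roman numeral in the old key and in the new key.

The scale of G minor (natural minor) is G A B♭ C D E♭ F; F is degree 7, and the triad built there (F-A-C) is major, so it is VII.
The scale of B♭ minor (harmonic minor) is B♭ C D♭ E♭ F G♭ A; F is degree 5, and the triad built there (F-A-C) is major, so it is V.

VII in G minor; V in B♭ minor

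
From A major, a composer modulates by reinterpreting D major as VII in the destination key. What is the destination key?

The numeral VII denotes a major triad on scale degree 7. With D on degree 7, the tonic of the new key is E.
Degree 7 carries a major triad in natural-minor keys, so the destination is E minor.
Check: the diatonic triads of E minor (natural minor) are Em (i), F♯dim (ii°), G (III), Am (iv), Bm (v), C (VI), D (VII) — D major is indeed VII.

E minor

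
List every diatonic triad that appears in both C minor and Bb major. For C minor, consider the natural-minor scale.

Cm, Eb, Gm, Bb

Triads in C minor (natural minor): C minor (i), D diminished (ii°), Eb major (III), F minor (iv), G minor (v), Ab major (VI), Bb major (VII).
Triads in Bb major: Bb major (I), C minor (ii), D minor (iii), Eb major (IV), F major (V), G minor (vi), A diminished (vii°).
Shared triads with their functions: C minor (i in C minor, ii in Bb major); Eb major (III in C minor, IV in Bb major); G minor (v in C minor, vi in Bb major); Bb major (VII in C minor, I in Bb major).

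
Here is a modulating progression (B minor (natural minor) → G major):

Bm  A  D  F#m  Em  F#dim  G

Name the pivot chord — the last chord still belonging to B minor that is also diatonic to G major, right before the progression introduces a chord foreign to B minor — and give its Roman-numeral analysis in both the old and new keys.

Chords diatonic to B minor: Bm, C#dim, D, Em, F#m, G, A.
Reading the progression, the first chord not in that set is F#dim, so the modulation leaves B minor there.
The chord immediately before F#dim is Em, which is diatonic to both keys: iv in B minor and vi in G major.

Em — iv in B minor, vi in G major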